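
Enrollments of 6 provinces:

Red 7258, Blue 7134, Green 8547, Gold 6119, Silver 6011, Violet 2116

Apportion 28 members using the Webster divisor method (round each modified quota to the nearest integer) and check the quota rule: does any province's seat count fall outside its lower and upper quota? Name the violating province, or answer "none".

Standard quotas: Red 5.465, Blue 5.372, Green 6.436, Gold 4.608, Silver 4.526, Violet 1.593.
Webster allocation: Red 5, Blue 5, Green 6, Gold 5, Silver 5, Violet 2.
Every allocation lies between the lower and upper quota.

none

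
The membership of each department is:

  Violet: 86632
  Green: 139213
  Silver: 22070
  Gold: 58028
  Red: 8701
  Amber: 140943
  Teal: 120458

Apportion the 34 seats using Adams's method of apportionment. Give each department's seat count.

Violet=5; Green=8; Silver=2; Gold=3; Red=1; Amber=8; Teal=7

Standard divisor 576045/34 ≈ 16942.5; standard quotas: Violet 5.113, Green 8.217, Silver 1.303, Gold 3.425, Red 0.514, Amber 8.319, Teal 7.110.
Rounding up gives 6, 9, 2, 4, 1, 9, 8 = 39 seats, so the divisor must be adjusted.
With modified divisor 19600: modified quotas Violet 4.420, Green 7.103, Silver 1.126, Gold 2.961, Red 0.444, Amber 7.191, Teal 6.146.
Rounding up: Violet 5, Green 8, Silver 2, Gold 3, Red 1, Amber 8, Teal 7 (total 34).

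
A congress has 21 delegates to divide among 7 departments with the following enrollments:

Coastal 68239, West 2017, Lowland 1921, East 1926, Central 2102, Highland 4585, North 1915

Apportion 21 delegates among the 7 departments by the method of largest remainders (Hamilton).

Coastal: 17, West: 1, Lowland: 0, East: 1, Central: 1, Highland: 1, North: 0

The standard divisor is 82705/21 ≈ 3938.333.
Standard quotas: Coastal 17.3269, West 0.5121, Lowland 0.4878, East 0.4890, Central 0.5337, Highland 1.1642, North 0.4862.
Lower quotas: Coastal 17, West 0, Lowland 0, East 0, Central 0, Highland 1, North 0 (sum 18, leaving 3 seats).
Remainders in descending order: Central 0.5337, West 0.5121, East 0.4890, Lowland 0.4878, North 0.4862, Coastal 0.3269, Highland 0.1642.
The surplus seats go to Central, West, East.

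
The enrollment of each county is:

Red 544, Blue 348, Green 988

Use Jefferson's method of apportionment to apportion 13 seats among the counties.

Red: 4; Blue: 2; Green: 7

Standard divisor 1880/13 ≈ 144.615; standard quotas: Red 3.762, Blue 2.406, Green 6.832.
Rounding down gives 3, 2, 6 = 11 seats, so the divisor must be adjusted.
With modified divisor 130: modified quotas Red 4.185, Blue 2.677, Green 7.600.
Rounding down: Red 4, Blue 2, Green 7 (total 13).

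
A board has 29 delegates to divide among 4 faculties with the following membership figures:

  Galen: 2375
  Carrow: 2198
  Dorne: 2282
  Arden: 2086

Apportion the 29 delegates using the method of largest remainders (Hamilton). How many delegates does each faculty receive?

Total 8941; standard divisor 8941/29 ≈ 308.31.
Standard quotas: Galen 7.703, Carrow 7.129, Dorne 7.402, Arden 6.766.
Lower quotas: Galen 7, Carrow 7, Dorne 7, Arden 6 (sum 27, leaving 2 seats).
Remainders in descending order: Arden 0.766, Galen 0.703, Dorne 0.402, Carrow 0.129.
Largest remainders: Arden, Galen receive the extra seats.

Galen 8, Carrow 7, Dorne 7, Arden 7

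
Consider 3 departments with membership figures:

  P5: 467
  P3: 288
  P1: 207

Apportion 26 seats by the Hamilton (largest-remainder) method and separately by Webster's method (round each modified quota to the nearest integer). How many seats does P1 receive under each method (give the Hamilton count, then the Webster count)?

Hamilton: P5 13, P3 8, P1 5.
Webster: P5 12, P3 8, P1 6.
P1 gets 5 under Hamilton and 6 under Webster.

5 and 6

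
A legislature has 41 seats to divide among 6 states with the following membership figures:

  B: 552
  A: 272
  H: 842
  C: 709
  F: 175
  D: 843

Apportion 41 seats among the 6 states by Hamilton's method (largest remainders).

B=7; A=3; H=10; C=9; F=2; D=10

Standard divisor: 3393 ÷ 41 ≈ 82.756.
Standard quotas: B 6.670, A 3.287, H 10.174, C 8.567, F 2.115, D 10.187.
Lower quotas: B 6, A 3, H 10, C 8, F 2, D 10 (sum 39, leaving 2 seats).
Remainders in descending order: B 0.670, C 0.567, A 0.287, D 0.187, H 0.174, F 0.115.
Largest remainders: B, C receive the extra seats.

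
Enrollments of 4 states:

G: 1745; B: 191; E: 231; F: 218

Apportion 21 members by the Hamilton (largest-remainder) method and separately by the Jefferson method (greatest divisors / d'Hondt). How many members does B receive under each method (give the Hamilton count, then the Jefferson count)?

Hamilton: G 15, B 2, E 2, F 2.
Jefferson: G 16, B 1, E 2, F 2.
B gets 2 under Hamilton and 1 under Jefferson.

2 and 1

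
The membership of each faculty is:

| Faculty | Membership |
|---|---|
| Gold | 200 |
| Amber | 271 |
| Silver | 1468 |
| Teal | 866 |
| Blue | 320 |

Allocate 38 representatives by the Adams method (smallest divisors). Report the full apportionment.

Gold 3; Amber 4; Silver 17; Teal 10; Blue 4

Standard divisor 3125/38 ≈ 82.237; standard quotas: Gold 2.432, Amber 3.295, Silver 17.851, Teal 10.531, Blue 3.891.
Rounding up gives 3, 4, 18, 11, 4 = 40 seats, so the divisor must be adjusted.
With modified divisor 88: modified quotas Gold 2.273, Amber 3.080, Silver 16.682, Teal 9.841, Blue 3.636.
Rounding up: Gold 3, Amber 4, Silver 17, Teal 10, Blue 4 (total 38).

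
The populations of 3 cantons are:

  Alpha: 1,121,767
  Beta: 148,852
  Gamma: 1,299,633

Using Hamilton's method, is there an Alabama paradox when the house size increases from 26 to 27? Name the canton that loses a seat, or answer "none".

Beta

At 26 seats: Alpha 11, Beta 2, Gamma 13.
At 27 seats: Alpha 12, Beta 1, Gamma 14.
Beta drops from 2 to 1.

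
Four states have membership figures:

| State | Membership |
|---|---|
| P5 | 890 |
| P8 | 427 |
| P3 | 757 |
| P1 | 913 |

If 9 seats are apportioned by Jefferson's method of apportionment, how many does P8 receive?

1

Standard divisor 2987/9 ≈ 331.889; standard quotas: P5 2.682, P8 1.287, P3 2.281, P1 2.751.
Rounding down gives 2, 1, 2, 2 = 7 seats, so the divisor must be adjusted.
With modified divisor 270: modified quotas P5 3.296, P8 1.581, P3 2.804, P1 3.381.
Rounding down: P5 3, P8 1, P3 2, P1 3 (total 9).
P8 receives 1.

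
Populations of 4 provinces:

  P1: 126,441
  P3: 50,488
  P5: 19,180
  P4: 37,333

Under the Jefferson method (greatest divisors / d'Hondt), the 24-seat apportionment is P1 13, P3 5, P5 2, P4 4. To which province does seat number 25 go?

Priority for the next seat is population ÷ (current seats + 1).
Priorities: P1 9031.500, P3 8414.667, P5 6393.333, P4 7466.600.
Highest priority: P1.

P1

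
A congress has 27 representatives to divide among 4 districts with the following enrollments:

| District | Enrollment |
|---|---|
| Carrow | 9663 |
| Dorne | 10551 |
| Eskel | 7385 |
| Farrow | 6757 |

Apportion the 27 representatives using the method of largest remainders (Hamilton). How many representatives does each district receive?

Standard divisor: 34356 ÷ 27 ≈ 1272.444.
Standard quotas: Carrow 7.5940, Dorne 8.2919, Eskel 5.8038, Farrow 5.3103.
Lower quotas: Carrow 7, Dorne 8, Eskel 5, Farrow 5 (sum 25, leaving 2 seats).
Remainders in descending order: Eskel 0.8038, Carrow 0.5940, Farrow 0.3103, Dorne 0.2919.
Largest remainders: Eskel, Carrow receive the extra seats.

Carrow: 8; Dorne: 8; Eskel: 6; Farrow: 5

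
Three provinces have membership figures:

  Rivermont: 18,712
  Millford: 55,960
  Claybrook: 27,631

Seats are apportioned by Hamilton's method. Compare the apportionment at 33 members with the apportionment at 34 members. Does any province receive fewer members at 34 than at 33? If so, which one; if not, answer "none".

none

At 33 seats: Rivermont 6, Millford 18, Claybrook 9.
At 34 seats: Rivermont 6, Millford 19, Claybrook 9.
No province's allocation decreased.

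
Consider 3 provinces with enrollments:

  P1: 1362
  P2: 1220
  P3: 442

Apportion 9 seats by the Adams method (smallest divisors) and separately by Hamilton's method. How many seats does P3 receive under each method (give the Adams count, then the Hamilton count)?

Adams: P1 4, P2 3, P3 2.
Hamilton: P1 4, P2 4, P3 1.
P3 gets 2 under Adams and 1 under Hamilton.

2 and 1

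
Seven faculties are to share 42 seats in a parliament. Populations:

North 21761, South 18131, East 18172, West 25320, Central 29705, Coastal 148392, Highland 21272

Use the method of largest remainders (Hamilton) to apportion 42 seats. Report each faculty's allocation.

Standard divisor: 282753 ÷ 42 ≈ 6732.214.
Standard quotas: North 3.2324, South 2.6932, East 2.6993, West 3.7610, Central 4.4124, Coastal 22.0421, Highland 3.1597.
Lower quotas: North 3, South 2, East 2, West 3, Central 4, Coastal 22, Highland 3 (sum 39, leaving 3 seats).
Remainders in descending order: West 0.7610, East 0.6993, South 0.6932, Central 0.4124, North 0.2324, Highland 0.1597, Coastal 0.0421.
The surplus seats go to West, East, South.

North: 3, South: 3, East: 3, West: 4, Central: 4, Coastal: 22, Highland: 3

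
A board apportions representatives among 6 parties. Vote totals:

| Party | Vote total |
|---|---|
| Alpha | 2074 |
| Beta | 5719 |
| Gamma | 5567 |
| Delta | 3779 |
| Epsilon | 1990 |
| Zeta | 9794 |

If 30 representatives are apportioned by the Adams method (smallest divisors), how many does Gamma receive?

6

Standard divisor 28923/30 ≈ 964.1; standard quotas: Alpha 2.151, Beta 5.932, Gamma 5.774, Delta 3.920, Epsilon 2.064, Zeta 10.159.
Rounding up gives 3, 6, 6, 4, 3, 11 = 33 seats, so the divisor must be adjusted.
With modified divisor 1060: modified quotas Alpha 1.957, Beta 5.395, Gamma 5.252, Delta 3.565, Epsilon 1.877, Zeta 9.240.
Rounding up: Alpha 2, Beta 6, Gamma 6, Delta 4, Epsilon 2, Zeta 10 (total 30).
Gamma receives 6.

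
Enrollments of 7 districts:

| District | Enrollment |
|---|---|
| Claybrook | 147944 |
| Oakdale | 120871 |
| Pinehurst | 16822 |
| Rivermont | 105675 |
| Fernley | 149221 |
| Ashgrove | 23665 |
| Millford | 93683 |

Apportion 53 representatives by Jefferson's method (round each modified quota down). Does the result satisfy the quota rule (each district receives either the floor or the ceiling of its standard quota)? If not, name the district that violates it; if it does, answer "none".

Standard quotas: Claybrook 11.919, Oakdale 9.738, Pinehurst 1.355, Rivermont 8.513, Fernley 12.021, Ashgrove 1.906, Millford 7.547.
Jefferson allocation: Claybrook 12, Oakdale 10, Pinehurst 1, Rivermont 9, Fernley 12, Ashgrove 2, Millford 7.
Every allocation lies between the lower and upper quota.

none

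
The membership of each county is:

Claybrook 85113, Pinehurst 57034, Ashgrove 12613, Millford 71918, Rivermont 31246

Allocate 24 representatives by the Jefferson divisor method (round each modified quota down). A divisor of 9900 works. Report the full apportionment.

Claybrook=8, Pinehurst=5, Ashgrove=1, Millford=7, Rivermont=3

With modified divisor 9900: modified quotas Claybrook 8.597, Pinehurst 5.761, Ashgrove 1.274, Millford 7.264, Rivermont 3.156.
Rounding down: Claybrook 8, Pinehurst 5, Ashgrove 1, Millford 7, Rivermont 3 (total 24).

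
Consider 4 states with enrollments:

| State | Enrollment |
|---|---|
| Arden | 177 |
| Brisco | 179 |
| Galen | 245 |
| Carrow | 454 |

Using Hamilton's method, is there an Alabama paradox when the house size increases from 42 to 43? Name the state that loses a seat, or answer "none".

none

At 42 seats: Arden 7, Brisco 7, Galen 10, Carrow 18.
At 43 seats: Arden 7, Brisco 7, Galen 10, Carrow 19.
No state's allocation decreased.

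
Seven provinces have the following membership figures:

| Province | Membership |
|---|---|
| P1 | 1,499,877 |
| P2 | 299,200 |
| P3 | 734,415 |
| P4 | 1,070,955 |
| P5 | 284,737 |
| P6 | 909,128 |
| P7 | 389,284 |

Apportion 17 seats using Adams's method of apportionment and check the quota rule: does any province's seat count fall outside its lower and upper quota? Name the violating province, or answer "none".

Standard quotas: P1 4.915, P2 0.980, P3 2.407, P4 3.510, P5 0.933, P6 2.979, P7 1.276.
Adams allocation: P1 5, P2 1, P3 2, P4 3, P5 1, P6 3, P7 2.
Every allocation lies between the lower and upper quota.

none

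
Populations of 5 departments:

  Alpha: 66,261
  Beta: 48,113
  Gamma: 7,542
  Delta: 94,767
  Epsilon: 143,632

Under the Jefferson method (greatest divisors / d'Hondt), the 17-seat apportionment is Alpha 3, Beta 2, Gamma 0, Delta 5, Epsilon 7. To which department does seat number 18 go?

Priority for the next seat is population ÷ (current seats + 1).
Priorities: Alpha 16565.250, Beta 16037.667, Gamma 7542.000, Delta 15794.500, Epsilon 17954.000.
Highest priority: Epsilon.

Epsilon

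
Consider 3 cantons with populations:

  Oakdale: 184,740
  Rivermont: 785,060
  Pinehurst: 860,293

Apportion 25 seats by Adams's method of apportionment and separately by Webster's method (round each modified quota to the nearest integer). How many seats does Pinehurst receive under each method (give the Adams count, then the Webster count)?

11 and 12

Adams: Oakdale 3, Rivermont 11, Pinehurst 11.
Webster: Oakdale 2, Rivermont 11, Pinehurst 12.
Pinehurst gets 11 under Adams and 12 under Webster.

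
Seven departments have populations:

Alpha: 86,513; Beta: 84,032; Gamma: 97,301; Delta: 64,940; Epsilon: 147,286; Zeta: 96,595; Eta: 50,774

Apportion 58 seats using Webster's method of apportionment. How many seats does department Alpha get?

Standard divisor 627441/58 ≈ 10817.948; standard quotas: Alpha 7.997, Beta 7.768, Gamma 8.994, Delta 6.003, Epsilon 13.615, Zeta 8.929, Eta 4.693.
Rounding to the nearest integer gives 8, 8, 9, 6, 14, 9, 5 = 59 seats, so the divisor must be adjusted.
With modified divisor 11100: modified quotas Alpha 7.794, Beta 7.570, Gamma 8.766, Delta 5.850, Epsilon 13.269, Zeta 8.702, Eta 4.574.
Rounding to the nearest integer: Alpha 8, Beta 8, Gamma 9, Delta 6, Epsilon 13, Zeta 9, Eta 5 (total 58).
Alpha receives 8.

8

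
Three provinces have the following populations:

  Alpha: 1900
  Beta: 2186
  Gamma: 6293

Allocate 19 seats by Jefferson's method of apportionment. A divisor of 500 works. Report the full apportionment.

Alpha 3, Beta 4, Gamma 12

With modified divisor 500: modified quotas Alpha 3.800, Beta 4.372, Gamma 12.586.
Rounding down: Alpha 3, Beta 4, Gamma 12 (total 19).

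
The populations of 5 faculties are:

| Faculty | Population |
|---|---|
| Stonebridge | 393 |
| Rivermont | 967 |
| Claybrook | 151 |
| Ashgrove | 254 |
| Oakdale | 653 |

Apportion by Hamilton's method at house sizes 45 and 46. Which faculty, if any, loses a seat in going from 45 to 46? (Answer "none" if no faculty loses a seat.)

none

At 45 seats: Stonebridge 7, Rivermont 18, Claybrook 3, Ashgrove 5, Oakdale 12.
At 46 seats: Stonebridge 8, Rivermont 18, Claybrook 3, Ashgrove 5, Oakdale 12.
No faculty's allocation decreased.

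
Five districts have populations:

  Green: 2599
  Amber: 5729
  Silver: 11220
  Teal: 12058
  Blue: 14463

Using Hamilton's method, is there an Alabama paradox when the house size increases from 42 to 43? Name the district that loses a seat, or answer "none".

Green

At 42 seats: Green 3, Amber 5, Silver 10, Teal 11, Blue 13.
At 43 seats: Green 2, Amber 5, Silver 11, Teal 11, Blue 14.
Green drops from 3 to 2.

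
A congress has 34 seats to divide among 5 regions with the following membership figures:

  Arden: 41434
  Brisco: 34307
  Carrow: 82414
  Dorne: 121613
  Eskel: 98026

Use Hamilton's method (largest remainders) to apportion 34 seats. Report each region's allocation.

Arden=4; Brisco=3; Carrow=7; Dorne=11; Eskel=9

Total 377794; standard divisor 377794/34 ≈ 11111.588.
Standard quotas: Arden 3.7289, Brisco 3.0875, Carrow 7.4169, Dorne 10.9447, Eskel 8.8220.
Lower quotas: Arden 3, Brisco 3, Carrow 7, Dorne 10, Eskel 8 (sum 31, leaving 3 seats).
Remainders in descending order: Dorne 0.9447, Eskel 0.8220, Arden 0.7289, Carrow 0.4169, Brisco 0.0875.
The surplus seats go to Dorne, Eskel, Arden.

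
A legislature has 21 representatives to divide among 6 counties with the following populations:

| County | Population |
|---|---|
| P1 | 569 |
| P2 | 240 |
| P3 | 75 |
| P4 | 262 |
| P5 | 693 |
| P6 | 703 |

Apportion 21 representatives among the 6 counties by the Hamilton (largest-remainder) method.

Total 2542; standard divisor 2542/21 ≈ 121.048.
Standard quotas: P1 4.701, P2 1.983, P3 0.620, P4 2.164, P5 5.725, P6 5.808.
Lower quotas: P1 4, P2 1, P3 0, P4 2, P5 5, P6 5 (sum 17, leaving 4 seats).
Remainders in descending order: P2 0.983, P6 0.808, P5 0.725, P1 0.701, P3 0.620, P4 0.164.
Largest remainders: P2, P6, P5, P1 receive the extra seats.

P1 5, P2 2, P3 0, P4 2, P5 6, P6 6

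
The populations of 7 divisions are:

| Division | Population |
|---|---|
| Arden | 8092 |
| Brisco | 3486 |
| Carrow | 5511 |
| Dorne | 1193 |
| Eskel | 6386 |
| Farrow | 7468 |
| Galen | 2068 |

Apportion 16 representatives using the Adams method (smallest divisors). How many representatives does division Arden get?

Standard divisor 34204/16 ≈ 2137.75; standard quotas: Arden 3.785, Brisco 1.631, Carrow 2.578, Dorne 0.558, Eskel 2.987, Farrow 3.493, Galen 0.967.
Rounding up gives 4, 2, 3, 1, 3, 4, 1 = 18 seats, so the divisor must be adjusted.
With modified divisor 2726: modified quotas Arden 2.968, Brisco 1.279, Carrow 2.022, Dorne 0.438, Eskel 2.343, Farrow 2.740, Galen 0.759.
Rounding up: Arden 3, Brisco 2, Carrow 3, Dorne 1, Eskel 3, Farrow 3, Galen 1 (total 16).
Arden receives 3.

3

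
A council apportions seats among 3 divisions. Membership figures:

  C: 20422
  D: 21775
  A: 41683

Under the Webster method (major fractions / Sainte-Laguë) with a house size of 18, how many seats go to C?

Standard divisor 83880/18 ≈ 4660; standard quotas: C 4.382, D 4.673, A 8.945.
Rounding to the nearest integer gives C 4, D 5, A 9 — total 18, matching the house size, so no adjustment is needed.
C receives 4.

4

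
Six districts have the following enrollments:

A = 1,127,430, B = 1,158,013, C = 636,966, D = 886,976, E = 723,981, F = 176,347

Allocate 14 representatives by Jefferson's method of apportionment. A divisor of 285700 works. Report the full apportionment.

A 3, B 4, C 2, D 3, E 2, F 0

With modified divisor 285700: modified quotas A 3.946, B 4.053, C 2.229, D 3.105, E 2.534, F 0.617.
Rounding down: A 3, B 4, C 2, D 3, E 2, F 0 (total 14).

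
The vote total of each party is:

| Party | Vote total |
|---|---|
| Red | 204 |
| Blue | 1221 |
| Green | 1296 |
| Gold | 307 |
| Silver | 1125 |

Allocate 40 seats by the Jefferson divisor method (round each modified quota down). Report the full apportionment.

Standard divisor 4153/40 ≈ 103.825; standard quotas: Red 1.965, Blue 11.760, Green 12.483, Gold 2.957, Silver 10.836.
Rounding down gives 1, 11, 12, 2, 10 = 36 seats, so the divisor must be adjusted.
With modified divisor 100: modified quotas Red 2.040, Blue 12.210, Green 12.960, Gold 3.070, Silver 11.250.
Rounding down: Red 2, Blue 12, Green 12, Gold 3, Silver 11 (total 40).

Red 2; Blue 12; Green 12; Gold 3; Silver 11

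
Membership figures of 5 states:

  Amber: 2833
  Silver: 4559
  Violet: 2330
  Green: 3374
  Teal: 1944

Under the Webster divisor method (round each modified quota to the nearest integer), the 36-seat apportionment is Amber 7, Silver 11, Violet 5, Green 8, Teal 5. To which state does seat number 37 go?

Priority for the next seat is population ÷ (current seats + 0.5).
Priorities: Amber 377.733, Silver 396.435, Violet 423.636, Green 396.941, Teal 353.455.
Highest priority: Violet.

Violet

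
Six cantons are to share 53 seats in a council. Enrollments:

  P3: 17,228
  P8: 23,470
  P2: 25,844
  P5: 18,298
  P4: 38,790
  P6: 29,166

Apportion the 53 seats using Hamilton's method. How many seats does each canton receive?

P3=6, P8=8, P2=9, P5=6, P4=14, P6=10

Standard divisor: 152796 ÷ 53 ≈ 2882.943.
Standard quotas: P3 5.9758, P8 8.1410, P2 8.9644, P5 6.3470, P4 13.4550, P6 10.1167.
Lower quotas: P3 5, P8 8, P2 8, P5 6, P4 13, P6 10 (sum 50, leaving 3 seats).
Remainders in descending order: P3 0.9758, P2 0.9644, P4 0.4550, P5 0.3470, P8 0.1410, P6 0.1167.
The surplus seats go to P3, P2, P4.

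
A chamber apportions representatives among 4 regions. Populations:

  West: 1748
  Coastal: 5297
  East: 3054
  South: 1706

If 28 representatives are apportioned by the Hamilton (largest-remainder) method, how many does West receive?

4

The standard divisor is 11805/28 ≈ 421.607.
Standard quotas: West 4.1460, Coastal 12.5638, East 7.2437, South 4.0464.
Lower quotas: West 4, Coastal 12, East 7, South 4 (sum 27, leaving 1 seat).
Remainders in descending order: Coastal 0.5638, East 0.2437, West 0.1460, South 0.0464.
Largest remainder: Coastal receives the extra seat.
West receives 4.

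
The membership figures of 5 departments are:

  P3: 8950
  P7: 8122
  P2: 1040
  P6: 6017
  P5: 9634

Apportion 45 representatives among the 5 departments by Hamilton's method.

P3 12, P7 11, P2 1, P6 8, P5 13

The standard divisor is 33763/45 ≈ 750.289.
Standard quotas: P3 11.9287, P7 10.8252, P2 1.3861, P6 8.0196, P5 12.8404.
Lower quotas: P3 11, P7 10, P2 1, P6 8, P5 12 (sum 42, leaving 3 seats).
Remainders in descending order: P3 0.9287, P5 0.8404, P7 0.8252, P2 0.3861, P6 0.0196.
Largest remainders: P3, P5, P7 receive the extra seats.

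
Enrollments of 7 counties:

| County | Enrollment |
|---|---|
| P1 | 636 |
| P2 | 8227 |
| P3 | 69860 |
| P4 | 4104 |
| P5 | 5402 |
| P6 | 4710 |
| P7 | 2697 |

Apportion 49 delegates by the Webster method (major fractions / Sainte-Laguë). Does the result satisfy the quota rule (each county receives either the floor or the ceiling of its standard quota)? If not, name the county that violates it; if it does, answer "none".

P3

Standard quotas: P1 0.326, P2 4.215, P3 35.793, P4 2.103, P5 2.768, P6 2.413, P7 1.382.
Webster allocation: P1 0, P2 4, P3 37, P4 2, P5 3, P6 2, P7 1.
P3 has quota 35.793 (lower 35, upper 36) but receives 37 — outside the quota interval.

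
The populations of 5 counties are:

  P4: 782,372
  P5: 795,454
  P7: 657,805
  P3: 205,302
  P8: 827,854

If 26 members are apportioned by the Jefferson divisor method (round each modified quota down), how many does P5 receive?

7

Standard divisor 3268787/26 ≈ 125722.577; standard quotas: P4 6.223, P5 6.327, P7 5.232, P3 1.633, P8 6.585.
Rounding down gives 6, 6, 5, 1, 6 = 24 seats, so the divisor must be adjusted.
With modified divisor 112700: modified quotas P4 6.942, P5 7.058, P7 5.837, P3 1.822, P8 7.346.
Rounding down: P4 6, P5 7, P7 5, P3 1, P8 7 (total 26).
P5 receives 7.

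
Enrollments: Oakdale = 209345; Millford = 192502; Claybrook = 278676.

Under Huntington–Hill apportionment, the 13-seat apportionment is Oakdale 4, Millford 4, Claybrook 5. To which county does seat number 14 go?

Claybrook

Priority for the next seat is population ÷ (√(s·(s+1))).
Priorities: Oakdale 46810.965, Millford 43044.756, Claybrook 50879.044.
Highest priority: Claybrook.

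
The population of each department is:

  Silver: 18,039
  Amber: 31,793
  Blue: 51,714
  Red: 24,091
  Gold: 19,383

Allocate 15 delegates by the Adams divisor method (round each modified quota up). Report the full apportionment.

Standard divisor 145020/15 ≈ 9668; standard quotas: Silver 1.866, Amber 3.288, Blue 5.349, Red 2.492, Gold 2.005.
Rounding up gives 2, 4, 6, 3, 3 = 18 seats, so the divisor must be adjusted.
With modified divisor 11300: modified quotas Silver 1.596, Amber 2.814, Blue 4.576, Red 2.132, Gold 1.715.
Rounding up: Silver 2, Amber 3, Blue 5, Red 3, Gold 2 (total 15).

Silver=2, Amber=3, Blue=5, Red=3, Gold=2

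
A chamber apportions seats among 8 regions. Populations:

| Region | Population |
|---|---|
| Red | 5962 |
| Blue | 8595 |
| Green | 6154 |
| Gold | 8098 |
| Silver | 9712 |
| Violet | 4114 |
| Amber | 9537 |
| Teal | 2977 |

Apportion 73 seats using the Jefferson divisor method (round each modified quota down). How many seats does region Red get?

Standard divisor 55149/73 ≈ 755.466; standard quotas: Red 7.892, Blue 11.377, Green 8.146, Gold 10.719, Silver 12.856, Violet 5.446, Amber 12.624, Teal 3.941.
Rounding down gives 7, 11, 8, 10, 12, 5, 12, 3 = 68 seats, so the divisor must be adjusted.
With modified divisor 720: modified quotas Red 8.281, Blue 11.938, Green 8.547, Gold 11.247, Silver 13.489, Violet 5.714, Amber 13.246, Teal 4.135.
Rounding down: Red 8, Blue 11, Green 8, Gold 11, Silver 13, Violet 5, Amber 13, Teal 4 (total 73).
Red receives 8.

8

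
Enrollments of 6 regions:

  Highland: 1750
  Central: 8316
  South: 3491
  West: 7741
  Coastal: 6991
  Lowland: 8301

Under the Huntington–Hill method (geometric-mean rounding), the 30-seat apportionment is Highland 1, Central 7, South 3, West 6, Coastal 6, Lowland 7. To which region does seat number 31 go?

Priority for the next seat is population ÷ (√(s·(s+1))).
Priorities: Highland 1237.437, Central 1111.272, South 1007.765, West 1194.462, Coastal 1078.735, Lowland 1109.268.
Highest priority: Highland.

Highland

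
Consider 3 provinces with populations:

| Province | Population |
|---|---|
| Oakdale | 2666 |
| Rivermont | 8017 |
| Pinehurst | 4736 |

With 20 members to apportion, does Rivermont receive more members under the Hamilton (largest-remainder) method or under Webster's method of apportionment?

Hamilton: Oakdale 4, Rivermont 10, Pinehurst 6.
Webster: Oakdale 3, Rivermont 11, Pinehurst 6.
Rivermont gets 10 under Hamilton and 11 under Webster.

Webster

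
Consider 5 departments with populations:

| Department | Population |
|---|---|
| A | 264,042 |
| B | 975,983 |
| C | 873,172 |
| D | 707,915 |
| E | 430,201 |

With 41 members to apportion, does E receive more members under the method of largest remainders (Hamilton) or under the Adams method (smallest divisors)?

Hamilton

Hamilton: A 3, B 12, C 11, D 9, E 6.
Adams: A 4, B 12, C 11, D 9, E 5.
E gets 6 under Hamilton and 5 under Adams.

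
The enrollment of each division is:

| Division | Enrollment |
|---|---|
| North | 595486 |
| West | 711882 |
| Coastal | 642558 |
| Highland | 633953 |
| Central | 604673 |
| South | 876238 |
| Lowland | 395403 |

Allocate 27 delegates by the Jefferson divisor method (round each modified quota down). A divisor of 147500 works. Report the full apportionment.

With modified divisor 147500: modified quotas North 4.037, West 4.826, Coastal 4.356, Highland 4.298, Central 4.099, South 5.941, Lowland 2.681.
Rounding down: North 4, West 4, Coastal 4, Highland 4, Central 4, South 5, Lowland 2 (total 27).

North=4, West=4, Coastal=4, Highland=4, Central=4, South=5, Lowland=2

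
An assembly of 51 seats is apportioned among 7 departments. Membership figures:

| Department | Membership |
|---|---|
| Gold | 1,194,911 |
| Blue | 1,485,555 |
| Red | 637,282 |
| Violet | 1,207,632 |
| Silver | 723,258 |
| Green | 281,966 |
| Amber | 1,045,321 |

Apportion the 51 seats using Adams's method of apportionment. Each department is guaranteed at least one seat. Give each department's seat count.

Gold: 9, Blue: 11, Red: 5, Violet: 9, Silver: 6, Green: 3, Amber: 8

Standard divisor 6575925/51 ≈ 128939.706; standard quotas: Gold 9.267, Blue 11.521, Red 4.942, Violet 9.366, Silver 5.609, Green 2.187, Amber 8.107.
Rounding up gives 10, 12, 5, 10, 6, 3, 9 = 55 seats, so the divisor must be adjusted.
With modified divisor 138000: modified quotas Gold 8.659, Blue 10.765, Red 4.618, Violet 8.751, Silver 5.241, Green 2.043, Amber 7.575.
Rounding up: Gold 9, Blue 11, Red 5, Violet 9, Silver 6, Green 3, Amber 8 (total 51).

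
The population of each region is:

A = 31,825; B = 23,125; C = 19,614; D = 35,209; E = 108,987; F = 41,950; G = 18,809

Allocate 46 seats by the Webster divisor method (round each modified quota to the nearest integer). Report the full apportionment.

A 5, B 4, C 3, D 6, E 18, F 7, G 3

Standard divisor 279519/46 ≈ 6076.5; standard quotas: A 5.237, B 3.806, C 3.228, D 5.794, E 17.936, F 6.904, G 3.095.
Rounding to the nearest integer gives A 5, B 4, C 3, D 6, E 18, F 7, G 3 — total 46, matching the house size, so no adjustment is needed.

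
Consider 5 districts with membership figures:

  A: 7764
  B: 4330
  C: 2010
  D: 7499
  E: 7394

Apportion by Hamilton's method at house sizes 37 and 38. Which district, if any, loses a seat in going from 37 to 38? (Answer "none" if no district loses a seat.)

C

At 37 seats: A 10, B 5, C 3, D 10, E 9.
At 38 seats: A 10, B 6, C 2, D 10, E 10.
C drops from 3 to 2.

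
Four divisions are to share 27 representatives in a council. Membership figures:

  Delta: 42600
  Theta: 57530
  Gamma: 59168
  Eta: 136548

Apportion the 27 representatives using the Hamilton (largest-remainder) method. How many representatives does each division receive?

Delta: 4; Theta: 5; Gamma: 5; Eta: 13

Total 295846; standard divisor 295846/27 ≈ 10957.259.
Standard quotas: Delta 3.8878, Theta 5.2504, Gamma 5.3999, Eta 12.4619.
Lower quotas: Delta 3, Theta 5, Gamma 5, Eta 12 (sum 25, leaving 2 seats).
Remainders in descending order: Delta 0.8878, Eta 0.4619, Gamma 0.3999, Theta 0.2504.
The surplus seats go to Delta, Eta.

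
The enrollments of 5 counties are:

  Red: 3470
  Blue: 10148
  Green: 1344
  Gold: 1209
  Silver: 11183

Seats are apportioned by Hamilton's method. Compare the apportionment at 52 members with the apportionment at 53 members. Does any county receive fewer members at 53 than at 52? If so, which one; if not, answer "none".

At 52 seats: Red 7, Blue 19, Green 3, Gold 2, Silver 21.
At 53 seats: Red 7, Blue 20, Green 2, Gold 2, Silver 22.
Green drops from 3 to 2.

Green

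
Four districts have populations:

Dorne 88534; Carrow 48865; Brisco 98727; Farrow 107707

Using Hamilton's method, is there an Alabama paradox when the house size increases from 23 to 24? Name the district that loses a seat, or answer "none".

At 23 seats: Dorne 6, Carrow 3, Brisco 7, Farrow 7.
At 24 seats: Dorne 6, Carrow 3, Brisco 7, Farrow 8.
No district's allocation decreased.

none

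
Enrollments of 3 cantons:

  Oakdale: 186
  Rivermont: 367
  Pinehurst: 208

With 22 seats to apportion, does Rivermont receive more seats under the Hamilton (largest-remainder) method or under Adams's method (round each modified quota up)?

Hamilton

Hamilton: Oakdale 5, Rivermont 11, Pinehurst 6.
Adams: Oakdale 6, Rivermont 10, Pinehurst 6.
Rivermont gets 11 under Hamilton and 10 under Adams.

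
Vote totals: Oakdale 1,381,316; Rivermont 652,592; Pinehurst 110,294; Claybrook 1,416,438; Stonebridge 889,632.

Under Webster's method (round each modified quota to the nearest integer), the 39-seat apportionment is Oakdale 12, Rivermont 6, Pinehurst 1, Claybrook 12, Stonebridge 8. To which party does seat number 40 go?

Claybrook

Priority for the next seat is population ÷ (current seats + 0.5).
Priorities: Oakdale 110505.280, Rivermont 100398.769, Pinehurst 73529.333, Claybrook 113315.040, Stonebridge 104662.588.
Highest priority: Claybrook.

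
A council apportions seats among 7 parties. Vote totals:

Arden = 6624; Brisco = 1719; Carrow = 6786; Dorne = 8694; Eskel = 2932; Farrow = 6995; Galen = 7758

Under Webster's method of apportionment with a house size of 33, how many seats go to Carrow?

6

Standard divisor 41508/33 ≈ 1257.818; standard quotas: Arden 5.266, Brisco 1.367, Carrow 5.395, Dorne 6.912, Eskel 2.331, Farrow 5.561, Galen 6.168.
Rounding to the nearest integer gives 5, 1, 5, 7, 2, 6, 6 = 32 seats, so the divisor must be adjusted.
With modified divisor 1220: modified quotas Arden 5.430, Brisco 1.409, Carrow 5.562, Dorne 7.126, Eskel 2.403, Farrow 5.734, Galen 6.359.
Rounding to the nearest integer: Arden 5, Brisco 1, Carrow 6, Dorne 7, Eskel 2, Farrow 6, Galen 6 (total 33).
Carrow receives 6.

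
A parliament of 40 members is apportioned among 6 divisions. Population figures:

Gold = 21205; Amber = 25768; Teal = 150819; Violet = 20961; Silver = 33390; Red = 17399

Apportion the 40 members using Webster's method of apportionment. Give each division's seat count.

Standard divisor 269542/40 ≈ 6738.55; standard quotas: Gold 3.147, Amber 3.824, Teal 22.382, Violet 3.111, Silver 4.955, Red 2.582.
Rounding to the nearest integer gives Gold 3, Amber 4, Teal 22, Violet 3, Silver 5, Red 3 — total 40, matching the house size, so no adjustment is needed.

Gold 3, Amber 4, Teal 22, Violet 3, Silver 5, Red 3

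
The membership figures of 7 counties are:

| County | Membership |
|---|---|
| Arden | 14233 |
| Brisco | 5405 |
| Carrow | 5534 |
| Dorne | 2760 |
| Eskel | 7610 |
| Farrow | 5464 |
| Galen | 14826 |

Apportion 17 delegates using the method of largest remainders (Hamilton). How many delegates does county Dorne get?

Total 55832; standard divisor 55832/17 ≈ 3284.235.
Standard quotas: Arden 4.3337, Brisco 1.6457, Carrow 1.6850, Dorne 0.8404, Eskel 2.3171, Farrow 1.6637, Galen 4.5143.
Lower quotas: Arden 4, Brisco 1, Carrow 1, Dorne 0, Eskel 2, Farrow 1, Galen 4 (sum 13, leaving 4 seats).
Remainders in descending order: Dorne 0.8404, Carrow 0.6850, Farrow 0.6637, Brisco 0.6457, Galen 0.5143, Arden 0.3337, Eskel 0.3171.
Largest remainders: Dorne, Carrow, Farrow, Brisco receive the extra seats.
Dorne receives 1.

1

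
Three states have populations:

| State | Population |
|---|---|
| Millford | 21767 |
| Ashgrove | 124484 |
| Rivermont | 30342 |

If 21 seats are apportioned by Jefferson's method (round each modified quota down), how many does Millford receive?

Standard divisor 176593/21 ≈ 8409.19; standard quotas: Millford 2.588, Ashgrove 14.803, Rivermont 3.608.
Rounding down gives 2, 14, 3 = 19 seats, so the divisor must be adjusted.
With modified divisor 7700: modified quotas Millford 2.827, Ashgrove 16.167, Rivermont 3.941.
Rounding down: Millford 2, Ashgrove 16, Rivermont 3 (total 21).
Millford receives 2.

2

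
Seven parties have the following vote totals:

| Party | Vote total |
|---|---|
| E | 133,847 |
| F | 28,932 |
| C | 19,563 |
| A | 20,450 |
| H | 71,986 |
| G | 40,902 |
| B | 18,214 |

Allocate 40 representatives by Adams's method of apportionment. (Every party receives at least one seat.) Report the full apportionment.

Standard divisor 333894/40 ≈ 8347.35; standard quotas: E 16.035, F 3.466, C 2.344, A 2.450, H 8.624, G 4.900, B 2.182.
Rounding up gives 17, 4, 3, 3, 9, 5, 3 = 44 seats, so the divisor must be adjusted.
With modified divisor 9300: modified quotas E 14.392, F 3.111, C 2.104, A 2.199, H 7.740, G 4.398, B 1.958.
Rounding up: E 15, F 4, C 3, A 3, H 8, G 5, B 2 (total 40).

E: 15, F: 4, C: 3, A: 3, H: 8, G: 5, B: 2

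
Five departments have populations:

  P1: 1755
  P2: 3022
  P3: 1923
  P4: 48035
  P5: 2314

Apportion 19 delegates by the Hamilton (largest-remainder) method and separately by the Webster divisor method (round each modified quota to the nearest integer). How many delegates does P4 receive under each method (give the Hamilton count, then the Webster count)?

Hamilton: P1 0, P2 1, P3 1, P4 16, P5 1.
Webster: P1 1, P2 1, P3 1, P4 15, P5 1.
P4 gets 16 under Hamilton and 15 under Webster.

16 and 15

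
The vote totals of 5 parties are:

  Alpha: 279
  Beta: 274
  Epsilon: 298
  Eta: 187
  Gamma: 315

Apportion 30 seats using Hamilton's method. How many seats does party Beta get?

Standard divisor: 1353 ÷ 30 ≈ 45.1.
Standard quotas: Alpha 6.186, Beta 6.075, Epsilon 6.608, Eta 4.146, Gamma 6.984.
Lower quotas: Alpha 6, Beta 6, Epsilon 6, Eta 4, Gamma 6 (sum 28, leaving 2 seats).
Remainders in descending order: Gamma 0.984, Epsilon 0.608, Alpha 0.186, Eta 0.146, Beta 0.075.
Largest remainders: Gamma, Epsilon receive the extra seats.
Beta receives 6.

6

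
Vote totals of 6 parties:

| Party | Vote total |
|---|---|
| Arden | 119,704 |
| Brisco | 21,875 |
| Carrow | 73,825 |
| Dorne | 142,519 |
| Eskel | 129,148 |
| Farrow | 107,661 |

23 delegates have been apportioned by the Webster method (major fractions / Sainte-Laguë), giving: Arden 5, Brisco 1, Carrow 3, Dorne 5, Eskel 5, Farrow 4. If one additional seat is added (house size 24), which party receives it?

Priority for the next seat is population ÷ (current seats + 0.5).
Priorities: Arden 21764.364, Brisco 14583.333, Carrow 21092.857, Dorne 25912.545, Eskel 23481.455, Farrow 23924.667.
Highest priority: Dorne.

Dorne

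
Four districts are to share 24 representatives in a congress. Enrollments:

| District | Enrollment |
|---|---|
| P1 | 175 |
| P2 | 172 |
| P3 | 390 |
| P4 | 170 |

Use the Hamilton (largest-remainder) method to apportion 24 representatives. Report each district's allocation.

P1 5, P2 5, P3 10, P4 4

Standard divisor: 907 ÷ 24 ≈ 37.792.
Standard quotas: P1 4.631, P2 4.551, P3 10.320, P4 4.498.
Lower quotas: P1 4, P2 4, P3 10, P4 4 (sum 22, leaving 2 seats).
Remainders in descending order: P1 0.631, P2 0.551, P4 0.498, P3 0.320.
Largest remainders: P1, P2 receive the extra seats.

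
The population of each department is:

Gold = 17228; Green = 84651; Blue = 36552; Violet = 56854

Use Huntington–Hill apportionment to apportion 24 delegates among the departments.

Gold: 2, Green: 10, Blue: 5, Violet: 7

With divisor 8122: modified quotas Gold 2.121, Green 10.422, Blue 4.500, Violet 7.000.
Geometric-mean thresholds: Gold √(2·3)=2.449, Green √(10·11)=10.488, Blue √(4·5)=4.472, Violet √(7·8)=7.483.
Each quota rounded against its threshold gives Gold 2, Green 10, Blue 5, Violet 7 (total 24).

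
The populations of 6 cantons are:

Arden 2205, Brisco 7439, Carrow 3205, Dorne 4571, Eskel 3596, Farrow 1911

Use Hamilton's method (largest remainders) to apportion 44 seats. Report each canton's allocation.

Total 22927; standard divisor 22927/44 ≈ 521.068.
Standard quotas: Arden 4.2317, Brisco 14.2764, Carrow 6.1508, Dorne 8.7724, Eskel 6.9012, Farrow 3.6675.
Lower quotas: Arden 4, Brisco 14, Carrow 6, Dorne 8, Eskel 6, Farrow 3 (sum 41, leaving 3 seats).
Remainders in descending order: Eskel 0.9012, Dorne 0.7724, Farrow 0.6675, Brisco 0.2764, Arden 0.2317, Carrow 0.1508.
Largest remainders: Eskel, Dorne, Farrow receive the extra seats.

Arden 4, Brisco 14, Carrow 6, Dorne 9, Eskel 7, Farrow 4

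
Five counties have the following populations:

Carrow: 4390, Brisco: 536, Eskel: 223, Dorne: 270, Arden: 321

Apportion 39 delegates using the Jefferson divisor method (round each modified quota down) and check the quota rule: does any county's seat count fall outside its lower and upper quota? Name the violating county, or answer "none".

Carrow

Standard quotas: Carrow 29.828, Brisco 3.642, Eskel 1.515, Dorne 1.834, Arden 2.181.
Jefferson allocation: Carrow 32, Brisco 3, Eskel 1, Dorne 1, Arden 2.
Carrow has quota 29.828 (lower 29, upper 30) but receives 32 — outside the quota interval.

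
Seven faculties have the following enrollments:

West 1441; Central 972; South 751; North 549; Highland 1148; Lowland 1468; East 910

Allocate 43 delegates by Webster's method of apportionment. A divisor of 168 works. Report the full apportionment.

West 9, Central 6, South 4, North 3, Highland 7, Lowland 9, East 5

With modified divisor 168: modified quotas West 8.577, Central 5.786, South 4.470, North 3.268, Highland 6.833, Lowland 8.738, East 5.417.
Rounding to the nearest integer: West 9, Central 6, South 4, North 3, Highland 7, Lowland 9, East 5 (total 43).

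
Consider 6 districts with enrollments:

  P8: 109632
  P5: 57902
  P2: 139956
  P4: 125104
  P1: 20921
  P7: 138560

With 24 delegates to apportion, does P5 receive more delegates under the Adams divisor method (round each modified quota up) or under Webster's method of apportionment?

Adams

Adams: P8 4, P5 3, P2 6, P4 5, P1 1, P7 5.
Webster: P8 4, P5 2, P2 6, P4 5, P1 1, P7 6.
P5 gets 3 under Adams and 2 under Webster.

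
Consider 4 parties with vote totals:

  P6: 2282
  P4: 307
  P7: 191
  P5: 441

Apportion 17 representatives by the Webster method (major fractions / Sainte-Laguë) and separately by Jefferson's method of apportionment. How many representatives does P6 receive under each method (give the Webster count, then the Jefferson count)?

Webster: P6 12, P4 2, P7 1, P5 2.
Jefferson: P6 13, P4 1, P7 1, P5 2.
P6 gets 12 under Webster and 13 under Jefferson.

12 and 13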